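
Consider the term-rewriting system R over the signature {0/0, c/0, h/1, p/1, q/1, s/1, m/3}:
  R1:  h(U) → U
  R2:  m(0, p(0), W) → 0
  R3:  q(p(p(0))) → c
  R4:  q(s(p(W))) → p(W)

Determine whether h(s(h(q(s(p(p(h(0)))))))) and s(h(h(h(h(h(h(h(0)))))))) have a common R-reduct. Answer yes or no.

Reduce t₁ = h(s(h(q(s(p(p(h(0)))))))):
1. h(s(h(q(s(p(p(h(0))))))))  →  s(h(q(s(p(p(h(0)))))))   [R1 at ε]
2. s(h(q(s(p(p(h(0)))))))  →  s(q(s(p(p(h(0))))))   [R1 at 1]
3. s(q(s(p(p(h(0))))))  →  s(p(p(h(0))))   [R4 at 1]
4. s(p(p(h(0))))  →  s(p(p(0)))   [R1 at 1.1.1]

Reduce t₂ = s(h(h(h(h(h(h(h(0)))))))):
1. s(h(h(h(h(h(h(h(0))))))))  →  s(h(h(h(h(h(h(0)))))))   [R1 at 1]
2. s(h(h(h(h(h(h(0)))))))  →  s(h(h(h(h(h(0))))))   [R1 at 1]
3. s(h(h(h(h(h(0))))))  →  s(h(h(h(h(0)))))   [R1 at 1]
4. s(h(h(h(h(0)))))  →  s(h(h(h(0))))   [R1 at 1]
5. s(h(h(h(0))))  →  s(h(h(0)))   [R1 at 1]
6. s(h(h(0)))  →  s(h(0))   [R1 at 1]
7. s(h(0))  →  s(0)   [R1 at 1]

no — NF(t₁) = s(p(p(0))), NF(t₂) = s(0)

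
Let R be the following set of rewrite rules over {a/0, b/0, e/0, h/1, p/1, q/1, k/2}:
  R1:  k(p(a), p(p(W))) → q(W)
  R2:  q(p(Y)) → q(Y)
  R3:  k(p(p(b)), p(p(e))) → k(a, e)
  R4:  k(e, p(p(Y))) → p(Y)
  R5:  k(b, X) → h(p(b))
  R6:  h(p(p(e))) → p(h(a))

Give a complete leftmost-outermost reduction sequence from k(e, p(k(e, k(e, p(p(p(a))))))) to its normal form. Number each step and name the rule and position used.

1. k(e, p(k(e, k(e, p(p(p(a)))))))  →  k(e, p(k(e, p(p(a)))))   [R4 at 2.1.2]
2. k(e, p(k(e, p(p(a)))))  →  k(e, p(p(a)))   [R4 at 2.1]
3. k(e, p(p(a)))  →  p(a)   [R4 at ε]

p(a)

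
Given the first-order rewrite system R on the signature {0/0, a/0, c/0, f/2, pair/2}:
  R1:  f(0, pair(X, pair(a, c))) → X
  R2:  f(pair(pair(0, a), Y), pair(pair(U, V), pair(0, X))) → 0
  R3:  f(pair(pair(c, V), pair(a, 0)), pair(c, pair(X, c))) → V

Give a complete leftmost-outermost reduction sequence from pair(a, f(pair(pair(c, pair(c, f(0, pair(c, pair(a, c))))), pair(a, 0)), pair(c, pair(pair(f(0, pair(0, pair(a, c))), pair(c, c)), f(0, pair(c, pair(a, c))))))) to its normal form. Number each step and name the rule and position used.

pair(a, pair(c, c))

1. pair(a, f(pair(pair(c, pair(c, f(0, pair(c, pair(a, c))))), pair(a, 0)), pair(c, pair(pair(f(0, pair(0, pair(a, c))), pair(c, c)), f(0, pair(c, pair(a, c)))))))  →  pair(a, f(pair(pair(c, pair(c, c)), pair(a, 0)), pair(c, pair(pair(f(0, pair(0, pair(a, c))), pair(c, c)), f(0, pair(c, pair(a, c)))))))   [R1 at 2.1.1.2.2]
2. pair(a, f(pair(pair(c, pair(c, c)), pair(a, 0)), pair(c, pair(pair(f(0, pair(0, pair(a, c))), pair(c, c)), f(0, pair(c, pair(a, c)))))))  →  pair(a, f(pair(pair(c, pair(c, c)), pair(a, 0)), pair(c, pair(pair(0, pair(c, c)), f(0, pair(c, pair(a, c)))))))   [R1 at 2.2.2.1.1]
3. pair(a, f(pair(pair(c, pair(c, c)), pair(a, 0)), pair(c, pair(pair(0, pair(c, c)), f(0, pair(c, pair(a, c)))))))  →  pair(a, f(pair(pair(c, pair(c, c)), pair(a, 0)), pair(c, pair(pair(0, pair(c, c)), c))))   [R1 at 2.2.2.2]
4. pair(a, f(pair(pair(c, pair(c, c)), pair(a, 0)), pair(c, pair(pair(0, pair(c, c)), c))))  →  pair(a, pair(c, c))   [R3 at 2]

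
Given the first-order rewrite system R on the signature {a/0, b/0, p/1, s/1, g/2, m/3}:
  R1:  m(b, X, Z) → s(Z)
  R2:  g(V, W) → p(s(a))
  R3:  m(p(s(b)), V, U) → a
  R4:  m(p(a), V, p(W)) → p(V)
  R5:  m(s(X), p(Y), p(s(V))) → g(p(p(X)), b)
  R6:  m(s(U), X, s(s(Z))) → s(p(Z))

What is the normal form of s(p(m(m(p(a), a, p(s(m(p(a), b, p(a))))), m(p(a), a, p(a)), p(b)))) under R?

s(p(p(p(a))))

1. s(p(m(m(p(a), a, p(s(m(p(a), b, p(a))))), m(p(a), a, p(a)), p(b))))  →  s(p(m(p(a), m(p(a), a, p(a)), p(b))))   [R4 at 1.1.1]
2. s(p(m(p(a), m(p(a), a, p(a)), p(b))))  →  s(p(p(m(p(a), a, p(a)))))   [R4 at 1.1]
3. s(p(p(m(p(a), a, p(a)))))  →  s(p(p(p(a))))   [R4 at 1.1.1]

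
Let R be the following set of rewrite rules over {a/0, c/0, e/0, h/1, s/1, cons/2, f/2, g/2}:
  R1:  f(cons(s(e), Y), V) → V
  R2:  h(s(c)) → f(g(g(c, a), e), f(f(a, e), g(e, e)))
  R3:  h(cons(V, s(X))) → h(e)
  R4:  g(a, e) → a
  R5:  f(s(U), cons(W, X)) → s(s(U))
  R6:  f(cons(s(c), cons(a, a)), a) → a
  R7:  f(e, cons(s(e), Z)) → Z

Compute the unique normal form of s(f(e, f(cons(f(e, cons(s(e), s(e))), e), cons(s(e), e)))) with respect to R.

1. s(f(e, f(cons(f(e, cons(s(e), s(e))), e), cons(s(e), e))))  →  s(f(e, f(cons(s(e), e), cons(s(e), e))))   [R7 at 1.2.1.1]
2. s(f(e, f(cons(s(e), e), cons(s(e), e))))  →  s(f(e, cons(s(e), e)))   [R1 at 1.2]
3. s(f(e, cons(s(e), e)))  →  s(e)   [R7 at 1]

s(e)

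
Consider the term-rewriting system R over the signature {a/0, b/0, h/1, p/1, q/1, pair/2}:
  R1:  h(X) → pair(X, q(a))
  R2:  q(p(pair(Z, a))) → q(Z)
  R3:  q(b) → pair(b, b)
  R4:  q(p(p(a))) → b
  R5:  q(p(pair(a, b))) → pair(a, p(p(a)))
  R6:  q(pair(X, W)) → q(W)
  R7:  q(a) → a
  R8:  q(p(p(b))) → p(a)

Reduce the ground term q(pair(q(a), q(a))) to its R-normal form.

a

1. q(pair(q(a), q(a)))  →  q(q(a))   [R6 at ε]
2. q(q(a))  →  q(a)   [R7 at 1]
3. q(a)  →  a   [R7 at ε]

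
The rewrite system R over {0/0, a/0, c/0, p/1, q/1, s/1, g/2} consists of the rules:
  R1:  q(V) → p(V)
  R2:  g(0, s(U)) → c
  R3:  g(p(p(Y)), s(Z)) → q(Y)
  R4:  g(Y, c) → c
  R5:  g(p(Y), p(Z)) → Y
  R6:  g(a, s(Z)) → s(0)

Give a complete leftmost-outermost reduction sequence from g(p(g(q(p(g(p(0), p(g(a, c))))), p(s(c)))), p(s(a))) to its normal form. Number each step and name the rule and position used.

p(0)

1. g(p(g(q(p(g(p(0), p(g(a, c))))), p(s(c)))), p(s(a)))  →  g(q(p(g(p(0), p(g(a, c))))), p(s(c)))   [R5 at ε]
2. g(q(p(g(p(0), p(g(a, c))))), p(s(c)))  →  g(p(p(g(p(0), p(g(a, c))))), p(s(c)))   [R1 at 1]
3. g(p(p(g(p(0), p(g(a, c))))), p(s(c)))  →  p(g(p(0), p(g(a, c))))   [R5 at ε]
4. p(g(p(0), p(g(a, c))))  →  p(0)   [R5 at 1]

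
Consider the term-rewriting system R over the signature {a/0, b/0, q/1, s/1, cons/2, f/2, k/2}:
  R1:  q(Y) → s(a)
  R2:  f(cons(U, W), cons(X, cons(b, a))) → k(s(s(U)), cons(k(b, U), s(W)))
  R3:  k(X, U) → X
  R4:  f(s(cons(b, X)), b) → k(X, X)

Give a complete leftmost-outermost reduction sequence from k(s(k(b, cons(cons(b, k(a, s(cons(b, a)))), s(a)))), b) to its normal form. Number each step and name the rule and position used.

s(b)

1. k(s(k(b, cons(cons(b, k(a, s(cons(b, a)))), s(a)))), b)  →  s(k(b, cons(cons(b, k(a, s(cons(b, a)))), s(a))))   [R3 at ε]
2. s(k(b, cons(cons(b, k(a, s(cons(b, a)))), s(a))))  →  s(b)   [R3 at 1]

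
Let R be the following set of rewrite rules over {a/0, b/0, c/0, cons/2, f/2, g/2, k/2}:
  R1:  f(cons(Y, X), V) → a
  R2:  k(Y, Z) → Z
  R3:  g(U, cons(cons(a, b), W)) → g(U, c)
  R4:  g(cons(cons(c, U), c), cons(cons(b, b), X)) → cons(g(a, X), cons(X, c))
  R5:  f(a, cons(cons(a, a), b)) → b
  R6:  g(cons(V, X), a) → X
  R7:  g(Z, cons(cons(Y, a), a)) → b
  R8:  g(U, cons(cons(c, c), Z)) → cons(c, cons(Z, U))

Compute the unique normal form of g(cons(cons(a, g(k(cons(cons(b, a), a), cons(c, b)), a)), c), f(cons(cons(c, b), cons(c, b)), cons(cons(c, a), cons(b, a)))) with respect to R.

c

1. g(cons(cons(a, g(k(cons(cons(b, a), a), cons(c, b)), a)), c), f(cons(cons(c, b), cons(c, b)), cons(cons(c, a), cons(b, a))))  →  g(cons(cons(a, g(cons(c, b), a)), c), f(cons(cons(c, b), cons(c, b)), cons(cons(c, a), cons(b, a))))   [R2 at 1.1.2.1]
2. g(cons(cons(a, g(cons(c, b), a)), c), f(cons(cons(c, b), cons(c, b)), cons(cons(c, a), cons(b, a))))  →  g(cons(cons(a, b), c), f(cons(cons(c, b), cons(c, b)), cons(cons(c, a), cons(b, a))))   [R6 at 1.1.2]
3. g(cons(cons(a, b), c), f(cons(cons(c, b), cons(c, b)), cons(cons(c, a), cons(b, a))))  →  g(cons(cons(a, b), c), a)   [R1 at 2]
4. g(cons(cons(a, b), c), a)  →  c   [R6 at ε]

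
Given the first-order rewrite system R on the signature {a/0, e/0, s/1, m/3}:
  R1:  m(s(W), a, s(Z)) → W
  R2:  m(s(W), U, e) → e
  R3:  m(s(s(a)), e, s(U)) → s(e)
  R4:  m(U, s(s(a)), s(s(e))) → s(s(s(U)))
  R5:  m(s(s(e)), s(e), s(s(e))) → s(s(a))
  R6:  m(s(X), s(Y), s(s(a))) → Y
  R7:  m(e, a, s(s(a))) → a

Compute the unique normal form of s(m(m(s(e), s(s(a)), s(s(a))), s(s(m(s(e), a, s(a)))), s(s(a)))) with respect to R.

s(s(e))

1. s(m(m(s(e), s(s(a)), s(s(a))), s(s(m(s(e), a, s(a)))), s(s(a))))  →  s(m(s(a), s(s(m(s(e), a, s(a)))), s(s(a))))   [R6 at 1.1]
2. s(m(s(a), s(s(m(s(e), a, s(a)))), s(s(a))))  →  s(s(m(s(e), a, s(a))))   [R6 at 1]
3. s(s(m(s(e), a, s(a))))  →  s(s(e))   [R1 at 1.1]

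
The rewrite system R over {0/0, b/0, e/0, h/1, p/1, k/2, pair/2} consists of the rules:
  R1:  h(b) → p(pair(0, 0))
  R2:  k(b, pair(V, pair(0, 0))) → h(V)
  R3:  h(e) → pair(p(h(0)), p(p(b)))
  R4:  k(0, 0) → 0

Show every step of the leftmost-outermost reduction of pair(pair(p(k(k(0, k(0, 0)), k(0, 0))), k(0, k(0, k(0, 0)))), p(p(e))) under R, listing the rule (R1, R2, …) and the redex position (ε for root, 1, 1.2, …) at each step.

pair(pair(p(0), 0), p(p(e)))

1. pair(pair(p(k(k(0, k(0, 0)), k(0, 0))), k(0, k(0, k(0, 0)))), p(p(e)))  →  pair(pair(p(k(k(0, 0), k(0, 0))), k(0, k(0, k(0, 0)))), p(p(e)))   [R4 at 1.1.1.1.2]
2. pair(pair(p(k(k(0, 0), k(0, 0))), k(0, k(0, k(0, 0)))), p(p(e)))  →  pair(pair(p(k(0, k(0, 0))), k(0, k(0, k(0, 0)))), p(p(e)))   [R4 at 1.1.1.1]
3. pair(pair(p(k(0, k(0, 0))), k(0, k(0, k(0, 0)))), p(p(e)))  →  pair(pair(p(k(0, 0)), k(0, k(0, k(0, 0)))), p(p(e)))   [R4 at 1.1.1.2]
4. pair(pair(p(k(0, 0)), k(0, k(0, k(0, 0)))), p(p(e)))  →  pair(pair(p(0), k(0, k(0, k(0, 0)))), p(p(e)))   [R4 at 1.1.1]
5. pair(pair(p(0), k(0, k(0, k(0, 0)))), p(p(e)))  →  pair(pair(p(0), k(0, k(0, 0))), p(p(e)))   [R4 at 1.2.2.2]
6. pair(pair(p(0), k(0, k(0, 0))), p(p(e)))  →  pair(pair(p(0), k(0, 0)), p(p(e)))   [R4 at 1.2.2]
7. pair(pair(p(0), k(0, 0)), p(p(e)))  →  pair(pair(p(0), 0), p(p(e)))   [R4 at 1.2]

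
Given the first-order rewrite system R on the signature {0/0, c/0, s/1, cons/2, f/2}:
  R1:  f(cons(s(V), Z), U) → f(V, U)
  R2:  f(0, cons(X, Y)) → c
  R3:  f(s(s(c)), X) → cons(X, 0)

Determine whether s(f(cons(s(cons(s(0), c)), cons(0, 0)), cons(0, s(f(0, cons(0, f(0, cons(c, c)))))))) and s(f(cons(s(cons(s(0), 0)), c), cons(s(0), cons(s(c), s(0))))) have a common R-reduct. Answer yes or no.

yes — NF(t₁) = s(c), NF(t₂) = s(c)

Reduce t₁ = s(f(cons(s(cons(s(0), c)), cons(0, 0)), cons(0, s(f(0, cons(0, f(0, cons(c, c)))))))):
1. s(f(cons(s(cons(s(0), c)), cons(0, 0)), cons(0, s(f(0, cons(0, f(0, cons(c, c))))))))  →  s(f(cons(s(0), c), cons(0, s(f(0, cons(0, f(0, cons(c, c))))))))   [R1 at 1]
2. s(f(cons(s(0), c), cons(0, s(f(0, cons(0, f(0, cons(c, c))))))))  →  s(f(0, cons(0, s(f(0, cons(0, f(0, cons(c, c))))))))   [R1 at 1]
3. s(f(0, cons(0, s(f(0, cons(0, f(0, cons(c, c))))))))  →  s(c)   [R2 at 1]

Reduce t₂ = s(f(cons(s(cons(s(0), 0)), c), cons(s(0), cons(s(c), s(0))))):
1. s(f(cons(s(cons(s(0), 0)), c), cons(s(0), cons(s(c), s(0)))))  →  s(f(cons(s(0), 0), cons(s(0), cons(s(c), s(0)))))   [R1 at 1]
2. s(f(cons(s(0), 0), cons(s(0), cons(s(c), s(0)))))  →  s(f(0, cons(s(0), cons(s(c), s(0)))))   [R1 at 1]
3. s(f(0, cons(s(0), cons(s(c), s(0)))))  →  s(c)   [R2 at 1]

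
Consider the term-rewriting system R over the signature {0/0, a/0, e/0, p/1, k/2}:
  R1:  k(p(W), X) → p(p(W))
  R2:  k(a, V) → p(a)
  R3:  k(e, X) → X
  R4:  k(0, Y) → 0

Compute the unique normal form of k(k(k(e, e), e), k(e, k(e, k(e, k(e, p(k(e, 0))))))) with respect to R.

p(0)

1. k(k(k(e, e), e), k(e, k(e, k(e, k(e, p(k(e, 0)))))))  →  k(k(e, e), k(e, k(e, k(e, k(e, p(k(e, 0)))))))   [R3 at 1.1]
2. k(k(e, e), k(e, k(e, k(e, k(e, p(k(e, 0)))))))  →  k(e, k(e, k(e, k(e, k(e, p(k(e, 0)))))))   [R3 at 1]
3. k(e, k(e, k(e, k(e, k(e, p(k(e, 0)))))))  →  k(e, k(e, k(e, k(e, p(k(e, 0))))))   [R3 at ε]
4. k(e, k(e, k(e, k(e, p(k(e, 0))))))  →  k(e, k(e, k(e, p(k(e, 0)))))   [R3 at ε]
5. k(e, k(e, k(e, p(k(e, 0)))))  →  k(e, k(e, p(k(e, 0))))   [R3 at ε]
6. k(e, k(e, p(k(e, 0))))  →  k(e, p(k(e, 0)))   [R3 at ε]
7. k(e, p(k(e, 0)))  →  p(k(e, 0))   [R3 at ε]
8. p(k(e, 0))  →  p(0)   [R3 at 1]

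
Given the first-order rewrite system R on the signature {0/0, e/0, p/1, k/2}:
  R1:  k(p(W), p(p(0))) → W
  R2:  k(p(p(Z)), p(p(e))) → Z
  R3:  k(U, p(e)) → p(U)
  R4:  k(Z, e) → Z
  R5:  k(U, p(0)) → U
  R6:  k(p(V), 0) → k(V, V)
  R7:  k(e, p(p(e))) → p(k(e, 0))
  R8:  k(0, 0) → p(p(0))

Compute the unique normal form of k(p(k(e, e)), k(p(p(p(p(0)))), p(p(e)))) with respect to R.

1. k(p(k(e, e)), k(p(p(p(p(0)))), p(p(e))))  →  k(p(e), k(p(p(p(p(0)))), p(p(e))))   [R4 at 1.1]
2. k(p(e), k(p(p(p(p(0)))), p(p(e))))  →  k(p(e), p(p(0)))   [R2 at 2]
3. k(p(e), p(p(0)))  →  e   [R1 at ε]

e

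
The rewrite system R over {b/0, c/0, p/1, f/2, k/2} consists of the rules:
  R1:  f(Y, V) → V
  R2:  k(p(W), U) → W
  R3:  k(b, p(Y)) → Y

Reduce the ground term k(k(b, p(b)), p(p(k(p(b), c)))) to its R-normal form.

p(b)

1. k(k(b, p(b)), p(p(k(p(b), c))))  →  k(b, p(p(k(p(b), c))))   [R3 at 1]
2. k(b, p(p(k(p(b), c))))  →  p(k(p(b), c))   [R3 at ε]
3. p(k(p(b), c))  →  p(b)   [R2 at 1]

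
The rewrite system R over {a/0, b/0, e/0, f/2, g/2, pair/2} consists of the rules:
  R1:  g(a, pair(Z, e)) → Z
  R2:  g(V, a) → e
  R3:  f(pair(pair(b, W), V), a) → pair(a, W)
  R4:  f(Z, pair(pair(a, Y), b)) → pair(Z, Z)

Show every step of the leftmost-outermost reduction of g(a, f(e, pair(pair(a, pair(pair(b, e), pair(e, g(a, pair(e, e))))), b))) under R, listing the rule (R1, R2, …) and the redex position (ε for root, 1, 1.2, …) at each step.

1. g(a, f(e, pair(pair(a, pair(pair(b, e), pair(e, g(a, pair(e, e))))), b)))  →  g(a, pair(e, e))   [R4 at 2]
2. g(a, pair(e, e))  →  e   [R1 at ε]

e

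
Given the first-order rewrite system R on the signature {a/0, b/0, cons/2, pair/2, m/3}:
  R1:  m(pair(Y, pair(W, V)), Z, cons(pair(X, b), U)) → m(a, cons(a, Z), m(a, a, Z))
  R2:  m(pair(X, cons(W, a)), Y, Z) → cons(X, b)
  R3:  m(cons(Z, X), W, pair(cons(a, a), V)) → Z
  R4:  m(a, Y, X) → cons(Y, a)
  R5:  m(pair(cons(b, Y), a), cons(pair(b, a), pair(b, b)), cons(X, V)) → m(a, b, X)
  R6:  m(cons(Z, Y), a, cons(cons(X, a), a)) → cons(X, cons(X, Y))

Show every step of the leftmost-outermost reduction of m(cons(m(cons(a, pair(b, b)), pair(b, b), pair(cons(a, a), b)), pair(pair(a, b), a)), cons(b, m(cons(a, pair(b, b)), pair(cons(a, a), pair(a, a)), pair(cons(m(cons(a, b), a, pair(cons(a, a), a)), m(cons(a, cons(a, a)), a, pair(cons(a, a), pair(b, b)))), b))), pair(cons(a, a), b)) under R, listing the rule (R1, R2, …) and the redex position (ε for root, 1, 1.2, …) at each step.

a

1. m(cons(m(cons(a, pair(b, b)), pair(b, b), pair(cons(a, a), b)), pair(pair(a, b), a)), cons(b, m(cons(a, pair(b, b)), pair(cons(a, a), pair(a, a)), pair(cons(m(cons(a, b), a, pair(cons(a, a), a)), m(cons(a, cons(a, a)), a, pair(cons(a, a), pair(b, b)))), b))), pair(cons(a, a), b))  →  m(cons(a, pair(b, b)), pair(b, b), pair(cons(a, a), b))   [R3 at ε]
2. m(cons(a, pair(b, b)), pair(b, b), pair(cons(a, a), b))  →  a   [R3 at ε]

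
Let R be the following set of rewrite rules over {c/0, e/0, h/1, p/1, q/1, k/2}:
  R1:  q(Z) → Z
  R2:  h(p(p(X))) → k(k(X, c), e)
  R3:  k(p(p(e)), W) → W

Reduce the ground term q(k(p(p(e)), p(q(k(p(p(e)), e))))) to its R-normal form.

1. q(k(p(p(e)), p(q(k(p(p(e)), e)))))  →  k(p(p(e)), p(q(k(p(p(e)), e))))   [R1 at ε]
2. k(p(p(e)), p(q(k(p(p(e)), e))))  →  p(q(k(p(p(e)), e)))   [R3 at ε]
3. p(q(k(p(p(e)), e)))  →  p(k(p(p(e)), e))   [R1 at 1]
4. p(k(p(p(e)), e))  →  p(e)   [R3 at 1]

p(e)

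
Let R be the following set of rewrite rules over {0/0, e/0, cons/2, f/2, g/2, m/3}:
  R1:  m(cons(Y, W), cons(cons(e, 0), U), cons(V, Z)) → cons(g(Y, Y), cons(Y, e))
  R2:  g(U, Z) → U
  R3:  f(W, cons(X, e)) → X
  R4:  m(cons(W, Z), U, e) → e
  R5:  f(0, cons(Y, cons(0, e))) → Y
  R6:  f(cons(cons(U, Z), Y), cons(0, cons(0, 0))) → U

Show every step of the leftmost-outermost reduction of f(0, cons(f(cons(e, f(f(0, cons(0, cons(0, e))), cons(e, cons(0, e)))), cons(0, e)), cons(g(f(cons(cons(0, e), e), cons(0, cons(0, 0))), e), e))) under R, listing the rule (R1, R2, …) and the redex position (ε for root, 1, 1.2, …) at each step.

0

1. f(0, cons(f(cons(e, f(f(0, cons(0, cons(0, e))), cons(e, cons(0, e)))), cons(0, e)), cons(g(f(cons(cons(0, e), e), cons(0, cons(0, 0))), e), e)))  →  f(0, cons(0, cons(g(f(cons(cons(0, e), e), cons(0, cons(0, 0))), e), e)))   [R3 at 2.1]
2. f(0, cons(0, cons(g(f(cons(cons(0, e), e), cons(0, cons(0, 0))), e), e)))  →  f(0, cons(0, cons(f(cons(cons(0, e), e), cons(0, cons(0, 0))), e)))   [R2 at 2.2.1]
3. f(0, cons(0, cons(f(cons(cons(0, e), e), cons(0, cons(0, 0))), e)))  →  f(0, cons(0, cons(0, e)))   [R6 at 2.2.1]
4. f(0, cons(0, cons(0, e)))  →  0   [R5 at ε]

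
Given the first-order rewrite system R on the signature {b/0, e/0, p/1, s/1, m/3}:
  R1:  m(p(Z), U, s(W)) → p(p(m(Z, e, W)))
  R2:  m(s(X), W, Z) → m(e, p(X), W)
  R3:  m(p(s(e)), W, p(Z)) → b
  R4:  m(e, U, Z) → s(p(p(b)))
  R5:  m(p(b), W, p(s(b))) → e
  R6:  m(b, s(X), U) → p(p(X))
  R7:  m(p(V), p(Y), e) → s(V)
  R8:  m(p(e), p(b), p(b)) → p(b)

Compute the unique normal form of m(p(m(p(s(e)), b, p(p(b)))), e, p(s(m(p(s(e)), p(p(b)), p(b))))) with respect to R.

1. m(p(m(p(s(e)), b, p(p(b)))), e, p(s(m(p(s(e)), p(p(b)), p(b)))))  →  m(p(b), e, p(s(m(p(s(e)), p(p(b)), p(b)))))   [R3 at 1.1]
2. m(p(b), e, p(s(m(p(s(e)), p(p(b)), p(b)))))  →  m(p(b), e, p(s(b)))   [R3 at 3.1.1]
3. m(p(b), e, p(s(b)))  →  e   [R5 at ε]

e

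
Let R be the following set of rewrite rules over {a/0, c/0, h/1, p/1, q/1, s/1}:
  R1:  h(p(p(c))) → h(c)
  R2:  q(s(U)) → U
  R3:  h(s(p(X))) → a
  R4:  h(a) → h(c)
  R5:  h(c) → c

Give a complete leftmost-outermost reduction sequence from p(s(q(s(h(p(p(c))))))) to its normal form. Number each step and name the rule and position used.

p(s(c))

1. p(s(q(s(h(p(p(c)))))))  →  p(s(h(p(p(c)))))   [R2 at 1.1]
2. p(s(h(p(p(c)))))  →  p(s(h(c)))   [R1 at 1.1]
3. p(s(h(c)))  →  p(s(c))   [R5 at 1.1]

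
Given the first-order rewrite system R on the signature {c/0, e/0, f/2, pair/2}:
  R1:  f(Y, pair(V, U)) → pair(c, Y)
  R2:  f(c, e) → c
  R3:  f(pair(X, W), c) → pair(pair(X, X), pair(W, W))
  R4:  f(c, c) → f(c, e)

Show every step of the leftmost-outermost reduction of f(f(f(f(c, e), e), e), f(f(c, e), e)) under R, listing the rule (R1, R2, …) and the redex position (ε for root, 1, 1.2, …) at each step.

c

1. f(f(f(f(c, e), e), e), f(f(c, e), e))  →  f(f(f(c, e), e), f(f(c, e), e))   [R2 at 1.1.1]
2. f(f(f(c, e), e), f(f(c, e), e))  →  f(f(c, e), f(f(c, e), e))   [R2 at 1.1]
3. f(f(c, e), f(f(c, e), e))  →  f(c, f(f(c, e), e))   [R2 at 1]
4. f(c, f(f(c, e), e))  →  f(c, f(c, e))   [R2 at 2.1]
5. f(c, f(c, e))  →  f(c, c)   [R2 at 2]
6. f(c, c)  →  f(c, e)   [R4 at ε]
7. f(c, e)  →  c   [R2 at ε]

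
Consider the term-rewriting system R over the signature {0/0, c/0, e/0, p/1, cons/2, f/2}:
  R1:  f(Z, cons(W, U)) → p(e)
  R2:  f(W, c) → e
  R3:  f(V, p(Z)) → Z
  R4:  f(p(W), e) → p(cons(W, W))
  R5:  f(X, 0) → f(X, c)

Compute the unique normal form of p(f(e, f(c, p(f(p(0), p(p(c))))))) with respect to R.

p(c)

1. p(f(e, f(c, p(f(p(0), p(p(c)))))))  →  p(f(e, f(p(0), p(p(c)))))   [R3 at 1.2]
2. p(f(e, f(p(0), p(p(c)))))  →  p(f(e, p(c)))   [R3 at 1.2]
3. p(f(e, p(c)))  →  p(c)   [R3 at 1]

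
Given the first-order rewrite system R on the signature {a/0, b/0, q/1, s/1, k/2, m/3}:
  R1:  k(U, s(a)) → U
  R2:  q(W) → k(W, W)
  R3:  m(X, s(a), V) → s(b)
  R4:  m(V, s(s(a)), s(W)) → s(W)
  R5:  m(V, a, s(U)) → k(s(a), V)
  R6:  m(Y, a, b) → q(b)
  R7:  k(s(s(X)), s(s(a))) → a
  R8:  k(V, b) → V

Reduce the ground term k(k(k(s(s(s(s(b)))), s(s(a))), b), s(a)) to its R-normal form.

a

1. k(k(k(s(s(s(s(b)))), s(s(a))), b), s(a))  →  k(k(s(s(s(s(b)))), s(s(a))), b)   [R1 at ε]
2. k(k(s(s(s(s(b)))), s(s(a))), b)  →  k(s(s(s(s(b)))), s(s(a)))   [R8 at ε]
3. k(s(s(s(s(b)))), s(s(a)))  →  a   [R7 at ε]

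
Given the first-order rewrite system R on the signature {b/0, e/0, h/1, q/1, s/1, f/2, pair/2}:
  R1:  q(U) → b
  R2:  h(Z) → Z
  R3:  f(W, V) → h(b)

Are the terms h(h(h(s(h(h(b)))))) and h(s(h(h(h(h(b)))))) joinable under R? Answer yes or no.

Reduce t₁ = h(h(h(s(h(h(b)))))):
1. h(h(h(s(h(h(b))))))  →  h(h(s(h(h(b)))))   [R2 at ε]
2. h(h(s(h(h(b)))))  →  h(s(h(h(b))))   [R2 at ε]
3. h(s(h(h(b))))  →  s(h(h(b)))   [R2 at ε]
4. s(h(h(b)))  →  s(h(b))   [R2 at 1]
5. s(h(b))  →  s(b)   [R2 at 1]

Reduce t₂ = h(s(h(h(h(h(b)))))):
1. h(s(h(h(h(h(b))))))  →  s(h(h(h(h(b)))))   [R2 at ε]
2. s(h(h(h(h(b)))))  →  s(h(h(h(b))))   [R2 at 1]
3. s(h(h(h(b))))  →  s(h(h(b)))   [R2 at 1]
4. s(h(h(b)))  →  s(h(b))   [R2 at 1]
5. s(h(b))  →  s(b)   [R2 at 1]

yes — NF(t₁) = s(b), NF(t₂) = s(b)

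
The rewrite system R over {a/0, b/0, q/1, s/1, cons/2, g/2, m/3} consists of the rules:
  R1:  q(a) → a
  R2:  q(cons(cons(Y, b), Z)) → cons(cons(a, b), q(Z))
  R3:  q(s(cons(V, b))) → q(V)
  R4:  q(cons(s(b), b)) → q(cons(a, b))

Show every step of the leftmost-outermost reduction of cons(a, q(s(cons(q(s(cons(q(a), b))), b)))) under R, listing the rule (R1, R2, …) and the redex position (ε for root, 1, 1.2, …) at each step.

cons(a, a)

1. cons(a, q(s(cons(q(s(cons(q(a), b))), b))))  →  cons(a, q(q(s(cons(q(a), b)))))   [R3 at 2]
2. cons(a, q(q(s(cons(q(a), b)))))  →  cons(a, q(q(q(a))))   [R3 at 2.1]
3. cons(a, q(q(q(a))))  →  cons(a, q(q(a)))   [R1 at 2.1.1]
4. cons(a, q(q(a)))  →  cons(a, q(a))   [R1 at 2.1]
5. cons(a, q(a))  →  cons(a, a)   [R1 at 2]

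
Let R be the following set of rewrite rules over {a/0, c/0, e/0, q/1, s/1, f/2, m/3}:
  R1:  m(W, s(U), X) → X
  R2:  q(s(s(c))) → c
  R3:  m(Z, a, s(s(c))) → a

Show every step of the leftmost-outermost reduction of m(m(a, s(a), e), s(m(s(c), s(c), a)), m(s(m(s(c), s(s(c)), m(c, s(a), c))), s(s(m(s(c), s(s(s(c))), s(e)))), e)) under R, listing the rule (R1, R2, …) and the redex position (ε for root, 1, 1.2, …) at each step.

e

1. m(m(a, s(a), e), s(m(s(c), s(c), a)), m(s(m(s(c), s(s(c)), m(c, s(a), c))), s(s(m(s(c), s(s(s(c))), s(e)))), e))  →  m(s(m(s(c), s(s(c)), m(c, s(a), c))), s(s(m(s(c), s(s(s(c))), s(e)))), e)   [R1 at ε]
2. m(s(m(s(c), s(s(c)), m(c, s(a), c))), s(s(m(s(c), s(s(s(c))), s(e)))), e)  →  e   [R1 at ε]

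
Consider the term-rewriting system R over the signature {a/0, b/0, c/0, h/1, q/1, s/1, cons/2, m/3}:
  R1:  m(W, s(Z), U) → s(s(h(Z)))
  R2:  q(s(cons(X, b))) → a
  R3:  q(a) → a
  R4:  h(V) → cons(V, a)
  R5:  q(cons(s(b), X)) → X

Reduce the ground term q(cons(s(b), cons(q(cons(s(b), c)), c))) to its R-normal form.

1. q(cons(s(b), cons(q(cons(s(b), c)), c)))  →  cons(q(cons(s(b), c)), c)   [R5 at ε]
2. cons(q(cons(s(b), c)), c)  →  cons(c, c)   [R5 at 1]

cons(c, c)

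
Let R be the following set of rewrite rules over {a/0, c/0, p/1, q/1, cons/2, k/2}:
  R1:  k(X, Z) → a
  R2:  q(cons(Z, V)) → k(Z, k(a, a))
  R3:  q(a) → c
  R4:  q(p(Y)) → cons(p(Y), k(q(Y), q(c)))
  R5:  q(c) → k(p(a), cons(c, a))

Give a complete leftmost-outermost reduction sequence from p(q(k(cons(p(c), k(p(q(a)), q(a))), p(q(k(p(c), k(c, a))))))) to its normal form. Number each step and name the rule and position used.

p(c)

1. p(q(k(cons(p(c), k(p(q(a)), q(a))), p(q(k(p(c), k(c, a)))))))  →  p(q(a))   [R1 at 1.1]
2. p(q(a))  →  p(c)   [R3 at 1]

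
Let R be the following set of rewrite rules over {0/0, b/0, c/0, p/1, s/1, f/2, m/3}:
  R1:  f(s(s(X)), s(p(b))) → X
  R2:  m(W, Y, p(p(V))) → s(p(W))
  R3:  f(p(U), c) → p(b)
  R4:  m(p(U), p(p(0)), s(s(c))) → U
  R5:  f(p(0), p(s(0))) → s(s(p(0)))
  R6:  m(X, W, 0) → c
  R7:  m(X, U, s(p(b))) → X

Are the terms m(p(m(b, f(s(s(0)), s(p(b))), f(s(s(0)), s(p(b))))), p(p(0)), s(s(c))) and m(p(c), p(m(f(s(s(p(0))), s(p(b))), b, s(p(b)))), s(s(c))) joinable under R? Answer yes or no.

yes — NF(t₁) = c, NF(t₂) = c

Reduce t₁ = m(p(m(b, f(s(s(0)), s(p(b))), f(s(s(0)), s(p(b))))), p(p(0)), s(s(c))):
1. m(p(m(b, f(s(s(0)), s(p(b))), f(s(s(0)), s(p(b))))), p(p(0)), s(s(c)))  →  m(b, f(s(s(0)), s(p(b))), f(s(s(0)), s(p(b))))   [R4 at ε]
2. m(b, f(s(s(0)), s(p(b))), f(s(s(0)), s(p(b))))  →  m(b, 0, f(s(s(0)), s(p(b))))   [R1 at 2]
3. m(b, 0, f(s(s(0)), s(p(b))))  →  m(b, 0, 0)   [R1 at 3]
4. m(b, 0, 0)  →  c   [R6 at ε]

Reduce t₂ = m(p(c), p(m(f(s(s(p(0))), s(p(b))), b, s(p(b)))), s(s(c))):
1. m(p(c), p(m(f(s(s(p(0))), s(p(b))), b, s(p(b)))), s(s(c)))  →  m(p(c), p(f(s(s(p(0))), s(p(b)))), s(s(c)))   [R7 at 2.1]
2. m(p(c), p(f(s(s(p(0))), s(p(b)))), s(s(c)))  →  m(p(c), p(p(0)), s(s(c)))   [R1 at 2.1]
3. m(p(c), p(p(0)), s(s(c)))  →  c   [R4 at ε]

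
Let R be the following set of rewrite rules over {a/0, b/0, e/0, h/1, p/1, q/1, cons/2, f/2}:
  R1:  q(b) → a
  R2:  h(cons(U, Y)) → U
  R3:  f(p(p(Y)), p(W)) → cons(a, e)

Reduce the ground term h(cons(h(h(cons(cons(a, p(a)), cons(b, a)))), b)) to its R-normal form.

1. h(cons(h(h(cons(cons(a, p(a)), cons(b, a)))), b))  →  h(h(cons(cons(a, p(a)), cons(b, a))))   [R2 at ε]
2. h(h(cons(cons(a, p(a)), cons(b, a))))  →  h(cons(a, p(a)))   [R2 at 1]
3. h(cons(a, p(a)))  →  a   [R2 at ε]

a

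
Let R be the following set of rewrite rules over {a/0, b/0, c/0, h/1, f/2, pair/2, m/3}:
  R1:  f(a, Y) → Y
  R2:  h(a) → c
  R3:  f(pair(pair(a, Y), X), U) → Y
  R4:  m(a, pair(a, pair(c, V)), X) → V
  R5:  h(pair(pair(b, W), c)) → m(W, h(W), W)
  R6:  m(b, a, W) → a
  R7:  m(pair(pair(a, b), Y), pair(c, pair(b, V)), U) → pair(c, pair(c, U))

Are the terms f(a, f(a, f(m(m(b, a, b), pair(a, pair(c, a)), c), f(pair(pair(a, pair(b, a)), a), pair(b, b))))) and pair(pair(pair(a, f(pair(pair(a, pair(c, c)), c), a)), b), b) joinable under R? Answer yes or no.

Reduce t₁ = f(a, f(a, f(m(m(b, a, b), pair(a, pair(c, a)), c), f(pair(pair(a, pair(b, a)), a), pair(b, b))))):
1. f(a, f(a, f(m(m(b, a, b), pair(a, pair(c, a)), c), f(pair(pair(a, pair(b, a)), a), pair(b, b)))))  →  f(a, f(m(m(b, a, b), pair(a, pair(c, a)), c), f(pair(pair(a, pair(b, a)), a), pair(b, b))))   [R1 at ε]
2. f(a, f(m(m(b, a, b), pair(a, pair(c, a)), c), f(pair(pair(a, pair(b, a)), a), pair(b, b))))  →  f(m(m(b, a, b), pair(a, pair(c, a)), c), f(pair(pair(a, pair(b, a)), a), pair(b, b)))   [R1 at ε]
3. f(m(m(b, a, b), pair(a, pair(c, a)), c), f(pair(pair(a, pair(b, a)), a), pair(b, b)))  →  f(m(a, pair(a, pair(c, a)), c), f(pair(pair(a, pair(b, a)), a), pair(b, b)))   [R6 at 1.1]
4. f(m(a, pair(a, pair(c, a)), c), f(pair(pair(a, pair(b, a)), a), pair(b, b)))  →  f(a, f(pair(pair(a, pair(b, a)), a), pair(b, b)))   [R4 at 1]
5. f(a, f(pair(pair(a, pair(b, a)), a), pair(b, b)))  →  f(pair(pair(a, pair(b, a)), a), pair(b, b))   [R1 at ε]
6. f(pair(pair(a, pair(b, a)), a), pair(b, b))  →  pair(b, a)   [R3 at ε]

Reduce t₂ = pair(pair(pair(a, f(pair(pair(a, pair(c, c)), c), a)), b), b):
1. pair(pair(pair(a, f(pair(pair(a, pair(c, c)), c), a)), b), b)  →  pair(pair(pair(a, pair(c, c)), b), b)   [R3 at 1.1.2]

no — NF(t₁) = pair(b, a), NF(t₂) = pair(pair(pair(a, pair(c, c)), b), b)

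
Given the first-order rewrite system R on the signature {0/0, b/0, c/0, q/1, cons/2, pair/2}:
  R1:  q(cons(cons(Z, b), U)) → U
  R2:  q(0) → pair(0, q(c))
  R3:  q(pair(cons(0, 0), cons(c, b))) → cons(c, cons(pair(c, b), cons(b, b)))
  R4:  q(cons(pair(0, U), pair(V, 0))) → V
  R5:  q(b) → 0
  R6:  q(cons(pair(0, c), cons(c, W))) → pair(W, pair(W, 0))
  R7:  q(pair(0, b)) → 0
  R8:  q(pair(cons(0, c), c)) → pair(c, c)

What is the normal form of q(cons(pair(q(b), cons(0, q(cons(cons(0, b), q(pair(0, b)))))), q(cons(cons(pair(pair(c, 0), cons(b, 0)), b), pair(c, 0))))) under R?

c

1. q(cons(pair(q(b), cons(0, q(cons(cons(0, b), q(pair(0, b)))))), q(cons(cons(pair(pair(c, 0), cons(b, 0)), b), pair(c, 0)))))  →  q(cons(pair(0, cons(0, q(cons(cons(0, b), q(pair(0, b)))))), q(cons(cons(pair(pair(c, 0), cons(b, 0)), b), pair(c, 0)))))   [R5 at 1.1.1]
2. q(cons(pair(0, cons(0, q(cons(cons(0, b), q(pair(0, b)))))), q(cons(cons(pair(pair(c, 0), cons(b, 0)), b), pair(c, 0)))))  →  q(cons(pair(0, cons(0, q(pair(0, b)))), q(cons(cons(pair(pair(c, 0), cons(b, 0)), b), pair(c, 0)))))   [R1 at 1.1.2.2]
3. q(cons(pair(0, cons(0, q(pair(0, b)))), q(cons(cons(pair(pair(c, 0), cons(b, 0)), b), pair(c, 0)))))  →  q(cons(pair(0, cons(0, 0)), q(cons(cons(pair(pair(c, 0), cons(b, 0)), b), pair(c, 0)))))   [R7 at 1.1.2.2]
4. q(cons(pair(0, cons(0, 0)), q(cons(cons(pair(pair(c, 0), cons(b, 0)), b), pair(c, 0)))))  →  q(cons(pair(0, cons(0, 0)), pair(c, 0)))   [R1 at 1.2]
5. q(cons(pair(0, cons(0, 0)), pair(c, 0)))  →  c   [R4 at ε]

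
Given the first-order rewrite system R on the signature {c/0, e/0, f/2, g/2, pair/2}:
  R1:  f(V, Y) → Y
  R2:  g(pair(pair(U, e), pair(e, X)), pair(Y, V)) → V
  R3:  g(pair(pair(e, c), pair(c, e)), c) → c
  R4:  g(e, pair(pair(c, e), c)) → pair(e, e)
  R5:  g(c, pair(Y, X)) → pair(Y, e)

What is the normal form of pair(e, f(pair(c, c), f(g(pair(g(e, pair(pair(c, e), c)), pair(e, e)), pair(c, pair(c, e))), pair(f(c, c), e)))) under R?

1. pair(e, f(pair(c, c), f(g(pair(g(e, pair(pair(c, e), c)), pair(e, e)), pair(c, pair(c, e))), pair(f(c, c), e))))  →  pair(e, f(g(pair(g(e, pair(pair(c, e), c)), pair(e, e)), pair(c, pair(c, e))), pair(f(c, c), e)))   [R1 at 2]
2. pair(e, f(g(pair(g(e, pair(pair(c, e), c)), pair(e, e)), pair(c, pair(c, e))), pair(f(c, c), e)))  →  pair(e, pair(f(c, c), e))   [R1 at 2]
3. pair(e, pair(f(c, c), e))  →  pair(e, pair(c, e))   [R1 at 2.1]

pair(e, pair(c, e))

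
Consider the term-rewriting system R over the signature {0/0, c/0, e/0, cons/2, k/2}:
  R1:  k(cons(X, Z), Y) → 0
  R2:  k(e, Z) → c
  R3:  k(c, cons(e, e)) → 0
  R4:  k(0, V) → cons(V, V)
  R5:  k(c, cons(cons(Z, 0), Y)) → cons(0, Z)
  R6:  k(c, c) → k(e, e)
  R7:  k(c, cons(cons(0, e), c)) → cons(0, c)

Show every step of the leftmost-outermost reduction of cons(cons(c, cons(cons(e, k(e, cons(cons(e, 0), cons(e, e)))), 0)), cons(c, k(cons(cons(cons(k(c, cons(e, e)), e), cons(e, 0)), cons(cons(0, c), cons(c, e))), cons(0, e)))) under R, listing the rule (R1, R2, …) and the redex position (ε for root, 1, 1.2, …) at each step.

1. cons(cons(c, cons(cons(e, k(e, cons(cons(e, 0), cons(e, e)))), 0)), cons(c, k(cons(cons(cons(k(c, cons(e, e)), e), cons(e, 0)), cons(cons(0, c), cons(c, e))), cons(0, e))))  →  cons(cons(c, cons(cons(e, c), 0)), cons(c, k(cons(cons(cons(k(c, cons(e, e)), e), cons(e, 0)), cons(cons(0, c), cons(c, e))), cons(0, e))))   [R2 at 1.2.1.2]
2. cons(cons(c, cons(cons(e, c), 0)), cons(c, k(cons(cons(cons(k(c, cons(e, e)), e), cons(e, 0)), cons(cons(0, c), cons(c, e))), cons(0, e))))  →  cons(cons(c, cons(cons(e, c), 0)), cons(c, 0))   [R1 at 2.2]

cons(cons(c, cons(cons(e, c), 0)), cons(c, 0))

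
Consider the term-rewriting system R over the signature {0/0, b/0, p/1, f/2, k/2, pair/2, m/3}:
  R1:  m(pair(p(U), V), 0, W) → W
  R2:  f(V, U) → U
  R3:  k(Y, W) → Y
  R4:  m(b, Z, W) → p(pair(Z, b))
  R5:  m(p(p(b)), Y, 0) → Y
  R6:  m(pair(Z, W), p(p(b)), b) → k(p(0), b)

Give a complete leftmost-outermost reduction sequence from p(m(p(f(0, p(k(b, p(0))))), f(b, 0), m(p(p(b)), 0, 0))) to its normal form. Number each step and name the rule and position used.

p(0)

1. p(m(p(f(0, p(k(b, p(0))))), f(b, 0), m(p(p(b)), 0, 0)))  →  p(m(p(p(k(b, p(0)))), f(b, 0), m(p(p(b)), 0, 0)))   [R2 at 1.1.1]
2. p(m(p(p(k(b, p(0)))), f(b, 0), m(p(p(b)), 0, 0)))  →  p(m(p(p(b)), f(b, 0), m(p(p(b)), 0, 0)))   [R3 at 1.1.1.1]
3. p(m(p(p(b)), f(b, 0), m(p(p(b)), 0, 0)))  →  p(m(p(p(b)), 0, m(p(p(b)), 0, 0)))   [R2 at 1.2]
4. p(m(p(p(b)), 0, m(p(p(b)), 0, 0)))  →  p(m(p(p(b)), 0, 0))   [R5 at 1.3]
5. p(m(p(p(b)), 0, 0))  →  p(0)   [R5 at 1]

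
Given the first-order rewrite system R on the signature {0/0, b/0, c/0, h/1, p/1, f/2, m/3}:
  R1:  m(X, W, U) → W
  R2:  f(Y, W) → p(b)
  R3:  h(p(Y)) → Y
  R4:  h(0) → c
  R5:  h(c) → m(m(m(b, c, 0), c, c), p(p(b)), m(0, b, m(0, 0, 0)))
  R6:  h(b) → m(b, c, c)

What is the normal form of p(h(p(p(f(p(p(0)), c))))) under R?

1. p(h(p(p(f(p(p(0)), c)))))  →  p(p(f(p(p(0)), c)))   [R3 at 1]
2. p(p(f(p(p(0)), c)))  →  p(p(p(b)))   [R2 at 1.1]

p(p(p(b)))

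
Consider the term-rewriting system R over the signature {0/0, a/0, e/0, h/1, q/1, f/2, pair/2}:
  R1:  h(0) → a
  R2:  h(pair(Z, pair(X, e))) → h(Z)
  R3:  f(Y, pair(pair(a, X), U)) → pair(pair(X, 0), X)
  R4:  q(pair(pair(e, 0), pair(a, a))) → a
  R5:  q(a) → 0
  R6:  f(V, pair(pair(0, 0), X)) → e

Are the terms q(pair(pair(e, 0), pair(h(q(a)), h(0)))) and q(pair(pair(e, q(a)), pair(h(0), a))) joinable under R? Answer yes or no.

yes — NF(t₁) = a, NF(t₂) = a

Reduce t₁ = q(pair(pair(e, 0), pair(h(q(a)), h(0)))):
1. q(pair(pair(e, 0), pair(h(q(a)), h(0))))  →  q(pair(pair(e, 0), pair(h(0), h(0))))   [R5 at 1.2.1.1]
2. q(pair(pair(e, 0), pair(h(0), h(0))))  →  q(pair(pair(e, 0), pair(a, h(0))))   [R1 at 1.2.1]
3. q(pair(pair(e, 0), pair(a, h(0))))  →  q(pair(pair(e, 0), pair(a, a)))   [R1 at 1.2.2]
4. q(pair(pair(e, 0), pair(a, a)))  →  a   [R4 at ε]

Reduce t₂ = q(pair(pair(e, q(a)), pair(h(0), a))):
1. q(pair(pair(e, q(a)), pair(h(0), a)))  →  q(pair(pair(e, 0), pair(h(0), a)))   [R5 at 1.1.2]
2. q(pair(pair(e, 0), pair(h(0), a)))  →  q(pair(pair(e, 0), pair(a, a)))   [R1 at 1.2.1]
3. q(pair(pair(e, 0), pair(a, a)))  →  a   [R4 at ε]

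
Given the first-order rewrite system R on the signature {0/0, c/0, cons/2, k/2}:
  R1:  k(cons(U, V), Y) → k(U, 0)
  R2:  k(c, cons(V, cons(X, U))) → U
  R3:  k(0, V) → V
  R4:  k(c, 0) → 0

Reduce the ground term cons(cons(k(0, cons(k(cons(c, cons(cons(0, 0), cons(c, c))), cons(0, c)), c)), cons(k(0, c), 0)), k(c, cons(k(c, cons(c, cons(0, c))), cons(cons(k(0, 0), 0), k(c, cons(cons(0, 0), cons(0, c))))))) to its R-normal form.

1. cons(cons(k(0, cons(k(cons(c, cons(cons(0, 0), cons(c, c))), cons(0, c)), c)), cons(k(0, c), 0)), k(c, cons(k(c, cons(c, cons(0, c))), cons(cons(k(0, 0), 0), k(c, cons(cons(0, 0), cons(0, c)))))))  →  cons(cons(cons(k(cons(c, cons(cons(0, 0), cons(c, c))), cons(0, c)), c), cons(k(0, c), 0)), k(c, cons(k(c, cons(c, cons(0, c))), cons(cons(k(0, 0), 0), k(c, cons(cons(0, 0), cons(0, c)))))))   [R3 at 1.1]
2. cons(cons(cons(k(cons(c, cons(cons(0, 0), cons(c, c))), cons(0, c)), c), cons(k(0, c), 0)), k(c, cons(k(c, cons(c, cons(0, c))), cons(cons(k(0, 0), 0), k(c, cons(cons(0, 0), cons(0, c)))))))  →  cons(cons(cons(k(c, 0), c), cons(k(0, c), 0)), k(c, cons(k(c, cons(c, cons(0, c))), cons(cons(k(0, 0), 0), k(c, cons(cons(0, 0), cons(0, c)))))))   [R1 at 1.1.1]
3. cons(cons(cons(k(c, 0), c), cons(k(0, c), 0)), k(c, cons(k(c, cons(c, cons(0, c))), cons(cons(k(0, 0), 0), k(c, cons(cons(0, 0), cons(0, c)))))))  →  cons(cons(cons(0, c), cons(k(0, c), 0)), k(c, cons(k(c, cons(c, cons(0, c))), cons(cons(k(0, 0), 0), k(c, cons(cons(0, 0), cons(0, c)))))))   [R4 at 1.1.1]
4. cons(cons(cons(0, c), cons(k(0, c), 0)), k(c, cons(k(c, cons(c, cons(0, c))), cons(cons(k(0, 0), 0), k(c, cons(cons(0, 0), cons(0, c)))))))  →  cons(cons(cons(0, c), cons(c, 0)), k(c, cons(k(c, cons(c, cons(0, c))), cons(cons(k(0, 0), 0), k(c, cons(cons(0, 0), cons(0, c)))))))   [R3 at 1.2.1]
5. cons(cons(cons(0, c), cons(c, 0)), k(c, cons(k(c, cons(c, cons(0, c))), cons(cons(k(0, 0), 0), k(c, cons(cons(0, 0), cons(0, c)))))))  →  cons(cons(cons(0, c), cons(c, 0)), k(c, cons(cons(0, 0), cons(0, c))))   [R2 at 2]
6. cons(cons(cons(0, c), cons(c, 0)), k(c, cons(cons(0, 0), cons(0, c))))  →  cons(cons(cons(0, c), cons(c, 0)), c)   [R2 at 2]

cons(cons(cons(0, c), cons(c, 0)), c)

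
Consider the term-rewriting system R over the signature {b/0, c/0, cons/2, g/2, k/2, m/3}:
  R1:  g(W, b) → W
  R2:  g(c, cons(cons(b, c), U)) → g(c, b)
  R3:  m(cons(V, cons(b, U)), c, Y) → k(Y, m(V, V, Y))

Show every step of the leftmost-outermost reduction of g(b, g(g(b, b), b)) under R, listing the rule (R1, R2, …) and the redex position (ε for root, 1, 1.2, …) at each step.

b

1. g(b, g(g(b, b), b))  →  g(b, g(b, b))   [R1 at 2]
2. g(b, g(b, b))  →  g(b, b)   [R1 at 2]
3. g(b, b)  →  b   [R1 at ε]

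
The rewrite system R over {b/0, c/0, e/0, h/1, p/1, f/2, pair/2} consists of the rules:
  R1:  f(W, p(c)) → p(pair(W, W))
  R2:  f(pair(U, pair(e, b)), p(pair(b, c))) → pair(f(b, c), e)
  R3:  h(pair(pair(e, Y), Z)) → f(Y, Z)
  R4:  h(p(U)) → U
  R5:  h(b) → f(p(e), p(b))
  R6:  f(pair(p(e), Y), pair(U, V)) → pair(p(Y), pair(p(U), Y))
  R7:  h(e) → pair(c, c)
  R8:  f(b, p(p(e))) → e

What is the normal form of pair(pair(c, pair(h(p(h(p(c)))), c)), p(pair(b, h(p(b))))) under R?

pair(pair(c, pair(c, c)), p(pair(b, b)))

1. pair(pair(c, pair(h(p(h(p(c)))), c)), p(pair(b, h(p(b)))))  →  pair(pair(c, pair(h(p(c)), c)), p(pair(b, h(p(b)))))   [R4 at 1.2.1]
2. pair(pair(c, pair(h(p(c)), c)), p(pair(b, h(p(b)))))  →  pair(pair(c, pair(c, c)), p(pair(b, h(p(b)))))   [R4 at 1.2.1]
3. pair(pair(c, pair(c, c)), p(pair(b, h(p(b)))))  →  pair(pair(c, pair(c, c)), p(pair(b, b)))   [R4 at 2.1.2]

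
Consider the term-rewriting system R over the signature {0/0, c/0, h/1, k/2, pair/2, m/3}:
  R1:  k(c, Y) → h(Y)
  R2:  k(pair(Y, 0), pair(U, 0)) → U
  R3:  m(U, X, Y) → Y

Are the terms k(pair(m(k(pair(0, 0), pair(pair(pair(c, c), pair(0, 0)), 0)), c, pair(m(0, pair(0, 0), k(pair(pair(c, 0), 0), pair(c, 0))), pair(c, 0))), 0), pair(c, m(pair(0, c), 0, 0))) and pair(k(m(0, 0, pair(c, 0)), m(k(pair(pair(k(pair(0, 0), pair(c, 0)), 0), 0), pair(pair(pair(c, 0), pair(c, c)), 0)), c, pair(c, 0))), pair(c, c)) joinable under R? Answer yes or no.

no — NF(t₁) = c, NF(t₂) = pair(c, pair(c, c))

Reduce t₁ = k(pair(m(k(pair(0, 0), pair(pair(pair(c, c), pair(0, 0)), 0)), c, pair(m(0, pair(0, 0), k(pair(pair(c, 0), 0), pair(c, 0))), pair(c, 0))), 0), pair(c, m(pair(0, c), 0, 0))):
1. k(pair(m(k(pair(0, 0), pair(pair(pair(c, c), pair(0, 0)), 0)), c, pair(m(0, pair(0, 0), k(pair(pair(c, 0), 0), pair(c, 0))), pair(c, 0))), 0), pair(c, m(pair(0, c), 0, 0)))  →  k(pair(pair(m(0, pair(0, 0), k(pair(pair(c, 0), 0), pair(c, 0))), pair(c, 0)), 0), pair(c, m(pair(0, c), 0, 0)))   [R3 at 1.1]
2. k(pair(pair(m(0, pair(0, 0), k(pair(pair(c, 0), 0), pair(c, 0))), pair(c, 0)), 0), pair(c, m(pair(0, c), 0, 0)))  →  k(pair(pair(k(pair(pair(c, 0), 0), pair(c, 0)), pair(c, 0)), 0), pair(c, m(pair(0, c), 0, 0)))   [R3 at 1.1.1]
3. k(pair(pair(k(pair(pair(c, 0), 0), pair(c, 0)), pair(c, 0)), 0), pair(c, m(pair(0, c), 0, 0)))  →  k(pair(pair(c, pair(c, 0)), 0), pair(c, m(pair(0, c), 0, 0)))   [R2 at 1.1.1]
4. k(pair(pair(c, pair(c, 0)), 0), pair(c, m(pair(0, c), 0, 0)))  →  k(pair(pair(c, pair(c, 0)), 0), pair(c, 0))   [R3 at 2.2]
5. k(pair(pair(c, pair(c, 0)), 0), pair(c, 0))  →  c   [R2 at ε]

Reduce t₂ = pair(k(m(0, 0, pair(c, 0)), m(k(pair(pair(k(pair(0, 0), pair(c, 0)), 0), 0), pair(pair(pair(c, 0), pair(c, c)), 0)), c, pair(c, 0))), pair(c, c)):
1. pair(k(m(0, 0, pair(c, 0)), m(k(pair(pair(k(pair(0, 0), pair(c, 0)), 0), 0), pair(pair(pair(c, 0), pair(c, c)), 0)), c, pair(c, 0))), pair(c, c))  →  pair(k(pair(c, 0), m(k(pair(pair(k(pair(0, 0), pair(c, 0)), 0), 0), pair(pair(pair(c, 0), pair(c, c)), 0)), c, pair(c, 0))), pair(c, c))   [R3 at 1.1]
2. pair(k(pair(c, 0), m(k(pair(pair(k(pair(0, 0), pair(c, 0)), 0), 0), pair(pair(pair(c, 0), pair(c, c)), 0)), c, pair(c, 0))), pair(c, c))  →  pair(k(pair(c, 0), pair(c, 0)), pair(c, c))   [R3 at 1.2]
3. pair(k(pair(c, 0), pair(c, 0)), pair(c, c))  →  pair(c, pair(c, c))   [R2 at 1]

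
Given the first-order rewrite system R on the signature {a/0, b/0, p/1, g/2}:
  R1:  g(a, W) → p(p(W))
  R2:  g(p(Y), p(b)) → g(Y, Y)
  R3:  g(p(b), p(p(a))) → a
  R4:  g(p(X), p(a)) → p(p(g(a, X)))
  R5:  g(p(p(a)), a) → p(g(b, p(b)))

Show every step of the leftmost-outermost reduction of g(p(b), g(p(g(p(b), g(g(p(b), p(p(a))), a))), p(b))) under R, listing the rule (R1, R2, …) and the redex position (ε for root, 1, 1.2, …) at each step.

1. g(p(b), g(p(g(p(b), g(g(p(b), p(p(a))), a))), p(b)))  →  g(p(b), g(g(p(b), g(g(p(b), p(p(a))), a)), g(p(b), g(g(p(b), p(p(a))), a))))   [R2 at 2]
2. g(p(b), g(g(p(b), g(g(p(b), p(p(a))), a)), g(p(b), g(g(p(b), p(p(a))), a))))  →  g(p(b), g(g(p(b), g(a, a)), g(p(b), g(g(p(b), p(p(a))), a))))   [R3 at 2.1.2.1]
3. g(p(b), g(g(p(b), g(a, a)), g(p(b), g(g(p(b), p(p(a))), a))))  →  g(p(b), g(g(p(b), p(p(a))), g(p(b), g(g(p(b), p(p(a))), a))))   [R1 at 2.1.2]
4. g(p(b), g(g(p(b), p(p(a))), g(p(b), g(g(p(b), p(p(a))), a))))  →  g(p(b), g(a, g(p(b), g(g(p(b), p(p(a))), a))))   [R3 at 2.1]
5. g(p(b), g(a, g(p(b), g(g(p(b), p(p(a))), a))))  →  g(p(b), p(p(g(p(b), g(g(p(b), p(p(a))), a)))))   [R1 at 2]
6. g(p(b), p(p(g(p(b), g(g(p(b), p(p(a))), a)))))  →  g(p(b), p(p(g(p(b), g(a, a)))))   [R3 at 2.1.1.2.1]
7. g(p(b), p(p(g(p(b), g(a, a)))))  →  g(p(b), p(p(g(p(b), p(p(a))))))   [R1 at 2.1.1.2]
8. g(p(b), p(p(g(p(b), p(p(a))))))  →  g(p(b), p(p(a)))   [R3 at 2.1.1]
9. g(p(b), p(p(a)))  →  a   [R3 at ε]

a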